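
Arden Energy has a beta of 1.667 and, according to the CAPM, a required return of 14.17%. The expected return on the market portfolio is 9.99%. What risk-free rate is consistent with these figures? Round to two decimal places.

E(R) = R_f + β(E(R_m) − R_f) = R_f(1 − β) + β·E(R_m)
14.17% = R_f × (1 − 1.667) + 1.667 × 9.99%
14.17% = R_f × -0.667 + 16.65333%
R_f = (14.17% − 16.65333%) / -0.667 = 3.72%

3.72%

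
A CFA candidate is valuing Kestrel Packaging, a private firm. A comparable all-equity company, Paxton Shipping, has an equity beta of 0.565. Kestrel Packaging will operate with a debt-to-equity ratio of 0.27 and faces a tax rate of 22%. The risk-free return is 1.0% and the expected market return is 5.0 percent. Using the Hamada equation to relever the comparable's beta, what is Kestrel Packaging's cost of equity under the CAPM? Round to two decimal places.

β_L = β_U × [1 + (1 − t)(D/E)] = 0.565 × [1 + (1 − 0.22) × 0.27]
    = 0.565 × [1 + 0.78 × 0.27] = 0.565 × 1.2106 = 0.6840
MRP = 5.0% − 1.0% = 4.00%
E(R) = R_f + β_L × MRP = 1.0% + 0.6840 × 4.0% = 3.74%

3.74%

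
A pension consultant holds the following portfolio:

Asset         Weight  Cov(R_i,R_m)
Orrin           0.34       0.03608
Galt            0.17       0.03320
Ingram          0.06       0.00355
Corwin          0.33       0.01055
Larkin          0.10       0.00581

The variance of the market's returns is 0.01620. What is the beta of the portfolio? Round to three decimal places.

1.370

β_Orrin = 0.03608 / 0.01620 = 2.2272
β_Galt = 0.03320 / 0.01620 = 2.0494
β_Ingram = 0.00355 / 0.01620 = 0.2191
β_Corwin = 0.01055 / 0.01620 = 0.6512
β_Larkin = 0.00581 / 0.01620 = 0.3586
β_P = Σ w_i β_i = 0.34×2.2272 + 0.17×2.0494 + 0.06×0.2191 + 0.33×0.6512 + 0.10×0.3586 = 1.3695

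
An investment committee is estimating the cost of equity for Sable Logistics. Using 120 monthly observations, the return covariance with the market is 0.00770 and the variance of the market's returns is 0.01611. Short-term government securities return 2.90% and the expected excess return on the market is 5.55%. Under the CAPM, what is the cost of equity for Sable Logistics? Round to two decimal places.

β = Cov(R_i, R_m) / Var(R_m) = 0.00770 / 0.01611 = 0.4780
E(R) = R_f + β × MRP = 2.90% + 0.4780 × 5.55% = 5.55%

5.55%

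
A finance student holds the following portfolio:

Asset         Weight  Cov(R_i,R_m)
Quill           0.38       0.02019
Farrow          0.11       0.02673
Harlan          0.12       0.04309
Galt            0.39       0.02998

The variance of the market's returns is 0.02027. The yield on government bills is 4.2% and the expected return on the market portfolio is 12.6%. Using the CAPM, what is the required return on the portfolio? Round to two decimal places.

β_Quill = 0.02019 / 0.02027 = 0.9961
β_Farrow = 0.02673 / 0.02027 = 1.3187
β_Harlan = 0.04309 / 0.02027 = 2.1258
β_Galt = 0.02998 / 0.02027 = 1.4790
β_P = Σ w_i β_i = 0.38×0.9961 + 0.11×1.3187 + 0.12×2.1258 + 0.39×1.4790 = 1.3555
MRP = 12.6% − 4.2% = 8.40%
E(R_P) = R_f + β_P × MRP = 4.2% + 1.3555 × 8.4% = 15.59%

15.59%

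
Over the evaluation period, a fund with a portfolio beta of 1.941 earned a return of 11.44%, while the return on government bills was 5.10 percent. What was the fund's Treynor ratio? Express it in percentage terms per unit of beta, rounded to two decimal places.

Treynor = (R_P − R_f) / β_P = (11.44% − 5.10%) / 1.9410 = 6.34% / 1.9410 = 3.27%

3.27%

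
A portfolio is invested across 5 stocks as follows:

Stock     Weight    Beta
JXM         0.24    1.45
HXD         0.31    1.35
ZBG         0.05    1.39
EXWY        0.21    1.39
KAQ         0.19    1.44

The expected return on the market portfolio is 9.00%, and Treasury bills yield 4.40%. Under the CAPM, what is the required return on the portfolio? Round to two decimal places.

10.85%

β_P = Σ w_i β_i = 0.24×1.45 + 0.31×1.35 + 0.05×1.39 + 0.21×1.39 + 0.19×1.44 = 1.4015
MRP = 9.00% − 4.40% = 4.60%
E(R_P) = R_f + β_P × MRP = 4.40% + 1.4015 × 4.60% = 10.85%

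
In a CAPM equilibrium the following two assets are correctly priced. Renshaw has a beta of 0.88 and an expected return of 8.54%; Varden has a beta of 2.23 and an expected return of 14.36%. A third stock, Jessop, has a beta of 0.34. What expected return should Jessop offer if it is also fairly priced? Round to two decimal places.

MRP (SML slope) = (14.36% − 8.54%) / (2.23 − 0.88) = 5.82% / 1.35 = 4.3111%
R_f (intercept) = 8.54% − 0.88 × 4.3111% = 4.7462%
E(R_Jessop) = R_f + β × MRP = 4.7462% + 0.34 × 4.3111% = 6.21%

6.21%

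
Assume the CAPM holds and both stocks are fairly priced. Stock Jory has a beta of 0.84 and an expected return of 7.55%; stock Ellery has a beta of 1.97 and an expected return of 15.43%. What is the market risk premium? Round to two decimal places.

6.97%

Both satisfy E(R) = R_f + β·MRP, so the slope of the SML is
MRP = (15.43% − 7.55%) / (1.97 − 0.84) = 7.88% / 1.13 = 6.9735%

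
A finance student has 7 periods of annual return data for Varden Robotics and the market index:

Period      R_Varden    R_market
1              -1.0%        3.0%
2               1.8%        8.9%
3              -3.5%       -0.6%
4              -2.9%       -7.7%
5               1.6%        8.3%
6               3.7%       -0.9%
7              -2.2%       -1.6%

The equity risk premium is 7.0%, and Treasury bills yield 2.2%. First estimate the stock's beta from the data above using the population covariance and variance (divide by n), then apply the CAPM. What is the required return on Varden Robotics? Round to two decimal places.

4.03%

Mean R_i = (-1.0 + 1.8 − 3.5 − 2.9 + 1.6 + 3.7 − 2.2) / 7 = -0.3571%
Mean R_m = (3.0 + 8.9 − 0.6 − 7.7 + 8.3 − 0.9 − 1.6) / 7 = 1.3429%
Σ(R_i − R̄_i)(R_m − R̄_m) = 54.2771  ⇒  Cov = 54.2771 / 7 = 7.7539
Σ(R_m − R̄_m)² = 207.4971  ⇒  Var(R_m) = 207.4971 / 7 = 29.6424
β = Cov / Var(R_m) = 7.7539 / 29.6424 = 0.2616
E(R) = R_f + β × MRP = 2.2% + 0.2616 × 7.0% = 4.03%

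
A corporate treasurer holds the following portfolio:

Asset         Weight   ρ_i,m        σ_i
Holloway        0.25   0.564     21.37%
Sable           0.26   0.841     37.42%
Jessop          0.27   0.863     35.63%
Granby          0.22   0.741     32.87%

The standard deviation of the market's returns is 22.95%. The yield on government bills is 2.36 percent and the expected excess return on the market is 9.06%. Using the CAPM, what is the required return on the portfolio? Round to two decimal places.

12.17%

β_Holloway = 0.564 × 21.37% / 22.95% = 0.5252
β_Sable = 0.841 × 37.42% / 22.95% = 1.3713
β_Jessop = 0.863 × 35.63% / 22.95% = 1.3398
β_Granby = 0.741 × 32.87% / 22.95% = 1.0613
β_P = Σ w_i β_i = 0.25×0.5252 + 0.26×1.3713 + 0.27×1.3398 + 0.22×1.0613 = 1.0831
E(R_P) = R_f + β_P × MRP = 2.36% + 1.0831 × 9.06% = 12.17%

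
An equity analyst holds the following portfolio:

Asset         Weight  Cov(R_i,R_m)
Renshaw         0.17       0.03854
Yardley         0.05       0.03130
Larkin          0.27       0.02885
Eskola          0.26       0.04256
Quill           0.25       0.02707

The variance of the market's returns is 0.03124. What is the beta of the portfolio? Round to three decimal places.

1.080

β_Renshaw = 0.03854 / 0.03124 = 1.2337
β_Yardley = 0.03130 / 0.03124 = 1.0019
β_Larkin = 0.02885 / 0.03124 = 0.9235
β_Eskola = 0.04256 / 0.03124 = 1.3624
β_Quill = 0.02707 / 0.03124 = 0.8665
β_P = Σ w_i β_i = 0.17×1.2337 + 0.05×1.0019 + 0.27×0.9235 + 0.26×1.3624 + 0.25×0.8665 = 1.0800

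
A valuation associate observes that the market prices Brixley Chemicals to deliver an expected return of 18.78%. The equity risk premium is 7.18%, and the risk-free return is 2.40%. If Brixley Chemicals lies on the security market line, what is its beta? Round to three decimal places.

β = (E(R) − R_f) / MRP = (18.78% − 2.40%) / 7.18% = 16.38% / 7.18% = 2.281

2.281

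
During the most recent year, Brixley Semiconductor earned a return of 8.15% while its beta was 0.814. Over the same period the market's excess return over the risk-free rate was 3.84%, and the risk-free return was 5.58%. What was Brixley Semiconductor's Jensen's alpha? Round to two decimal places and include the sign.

CAPM benchmark = R_f + β(R_m − R_f) = 5.58% + 0.814 × 3.84% = 8.70576%
α = actual − benchmark = 8.15% − 8.70576% = -0.56%

-0.56%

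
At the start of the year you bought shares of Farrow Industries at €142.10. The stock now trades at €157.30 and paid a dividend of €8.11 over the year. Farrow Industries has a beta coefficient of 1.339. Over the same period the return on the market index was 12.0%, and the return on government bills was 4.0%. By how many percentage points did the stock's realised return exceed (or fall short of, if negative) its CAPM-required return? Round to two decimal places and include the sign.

Realised HPR = (P1 + D1 − P0) / P0 = (157.30 + 8.11 − 142.10) / 142.10 = 23.31 / 142.10 = 16.4039%
MRP = 12.0% − 4.0% = 8.00%
CAPM required = R_f + β·MRP = 4.0% + 1.339 × 8.0% = 14.7120%
α = realised − required = 16.4039% − 14.7120% = +1.69%

+1.69%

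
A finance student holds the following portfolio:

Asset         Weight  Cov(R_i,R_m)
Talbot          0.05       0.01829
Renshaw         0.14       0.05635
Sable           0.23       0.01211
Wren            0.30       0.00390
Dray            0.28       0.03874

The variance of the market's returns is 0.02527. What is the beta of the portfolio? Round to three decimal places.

β_Talbot = 0.01829 / 0.02527 = 0.7238
β_Renshaw = 0.05635 / 0.02527 = 2.2299
β_Sable = 0.01211 / 0.02527 = 0.4792
β_Wren = 0.00390 / 0.02527 = 0.1543
β_Dray = 0.03874 / 0.02527 = 1.5330
β_P = Σ w_i β_i = 0.05×0.7238 + 0.14×2.2299 + 0.23×0.4792 + 0.30×0.1543 + 0.28×1.5330 = 0.9341

0.934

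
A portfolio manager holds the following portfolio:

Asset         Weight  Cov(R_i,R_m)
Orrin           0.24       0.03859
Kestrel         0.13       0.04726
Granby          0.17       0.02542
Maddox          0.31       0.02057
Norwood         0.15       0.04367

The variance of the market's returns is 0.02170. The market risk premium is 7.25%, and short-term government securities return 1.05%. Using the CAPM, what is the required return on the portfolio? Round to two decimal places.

β_Orrin = 0.03859 / 0.02170 = 1.7783
β_Kestrel = 0.04726 / 0.02170 = 2.1779
β_Granby = 0.02542 / 0.02170 = 1.1714
β_Maddox = 0.02057 / 0.02170 = 0.9479
β_Norwood = 0.04367 / 0.02170 = 2.0124
β_P = Σ w_i β_i = 0.24×1.7783 + 0.13×2.1779 + 0.17×1.1714 + 0.31×0.9479 + 0.15×2.0124 = 1.5048
E(R_P) = R_f + β_P × MRP = 1.05% + 1.5048 × 7.25% = 11.96%

11.96%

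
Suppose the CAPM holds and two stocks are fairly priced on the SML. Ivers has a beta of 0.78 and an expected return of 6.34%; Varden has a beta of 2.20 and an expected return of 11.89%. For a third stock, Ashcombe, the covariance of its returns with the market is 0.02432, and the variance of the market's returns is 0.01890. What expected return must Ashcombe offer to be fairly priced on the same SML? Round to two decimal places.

MRP = (11.89% − 6.34%) / (2.20 − 0.78) = 3.9085%
R_f = 6.34% − 0.78 × 3.9085% = 3.2914%
β_Ashcombe = Cov / Var(R_m) = 0.02432 / 0.01890 = 1.2868
E(R_Ashcombe) = R_f + β × MRP = 3.2914% + 1.2868 × 3.9085% = 8.32%

8.32%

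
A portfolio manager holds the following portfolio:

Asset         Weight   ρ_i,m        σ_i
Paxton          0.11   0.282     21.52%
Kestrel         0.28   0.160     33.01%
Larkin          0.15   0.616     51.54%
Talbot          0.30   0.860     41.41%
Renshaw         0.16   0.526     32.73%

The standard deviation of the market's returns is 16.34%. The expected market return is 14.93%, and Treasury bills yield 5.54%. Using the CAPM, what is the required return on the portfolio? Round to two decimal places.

β_Paxton = 0.282 × 21.52% / 16.34% = 0.3714
β_Kestrel = 0.160 × 33.01% / 16.34% = 0.3232
β_Larkin = 0.616 × 51.54% / 16.34% = 1.9430
β_Talbot = 0.860 × 41.41% / 16.34% = 2.1795
β_Renshaw = 0.526 × 32.73% / 16.34% = 1.0536
β_P = Σ w_i β_i = 0.11×0.3714 + 0.28×0.3232 + 0.15×1.9430 + 0.30×2.1795 + 0.16×1.0536 = 1.2452
MRP = 14.93% − 5.54% = 9.39%
E(R_P) = R_f + β_P × MRP = 5.54% + 1.2452 × 9.39% = 17.23%

17.23%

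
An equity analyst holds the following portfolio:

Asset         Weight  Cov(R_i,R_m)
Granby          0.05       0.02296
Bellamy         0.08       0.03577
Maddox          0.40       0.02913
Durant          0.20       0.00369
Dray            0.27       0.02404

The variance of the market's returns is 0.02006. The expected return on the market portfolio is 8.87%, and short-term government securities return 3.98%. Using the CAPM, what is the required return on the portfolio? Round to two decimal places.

β_Granby = 0.02296 / 0.02006 = 1.1446
β_Bellamy = 0.03577 / 0.02006 = 1.7832
β_Maddox = 0.02913 / 0.02006 = 1.4521
β_Durant = 0.00369 / 0.02006 = 0.1839
β_Dray = 0.02404 / 0.02006 = 1.1984
β_P = Σ w_i β_i = 0.05×1.1446 + 0.08×1.7832 + 0.40×1.4521 + 0.20×0.1839 + 0.27×1.1984 = 1.1411
MRP = 8.87% − 3.98% = 4.89%
E(R_P) = R_f + β_P × MRP = 3.98% + 1.1411 × 4.89% = 9.56%

9.56%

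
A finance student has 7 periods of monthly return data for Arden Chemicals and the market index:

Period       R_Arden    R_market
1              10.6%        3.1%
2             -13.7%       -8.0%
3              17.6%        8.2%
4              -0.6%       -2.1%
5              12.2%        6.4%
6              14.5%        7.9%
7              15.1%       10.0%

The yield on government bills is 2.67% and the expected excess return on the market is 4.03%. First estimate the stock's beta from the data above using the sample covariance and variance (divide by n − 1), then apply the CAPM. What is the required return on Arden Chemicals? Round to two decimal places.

9.43%

Mean R_i = (10.6 − 13.7 + 17.6 − 0.6 + 12.2 + 14.5 + 15.1) / 7 = 7.9571%
Mean R_m = (3.1 − 8.0 + 8.2 − 2.1 + 6.4 + 7.9 + 10.0) / 7 = 3.6429%
Σ(R_i − R̄_i)(R_m − R̄_m) = 428.7629  ⇒  Cov = 428.7629 / 6 = 71.4605
Σ(R_m − R̄_m)² = 255.7371  ⇒  Var(R_m) = 255.7371 / 6 = 42.6229
β = Cov / Var(R_m) = 71.4605 / 42.6229 = 1.6766
E(R) = R_f + β × MRP = 2.67% + 1.6766 × 4.03% = 9.43%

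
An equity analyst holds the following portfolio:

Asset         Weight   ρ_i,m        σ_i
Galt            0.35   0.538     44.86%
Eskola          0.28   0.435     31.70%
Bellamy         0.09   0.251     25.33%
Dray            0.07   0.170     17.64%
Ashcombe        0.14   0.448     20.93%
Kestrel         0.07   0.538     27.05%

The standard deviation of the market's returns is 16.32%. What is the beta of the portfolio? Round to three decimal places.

0.945

β_Galt = 0.538 × 44.86% / 16.32% = 1.4788
β_Eskola = 0.435 × 31.70% / 16.32% = 0.8449
β_Bellamy = 0.251 × 25.33% / 16.32% = 0.3896
β_Dray = 0.170 × 17.64% / 16.32% = 0.1838
β_Ashcombe = 0.448 × 20.93% / 16.32% = 0.5745
β_Kestrel = 0.538 × 27.05% / 16.32% = 0.8917
β_P = Σ w_i β_i = 0.35×1.4788 + 0.28×0.8449 + 0.09×0.3896 + 0.07×0.1838 + 0.14×0.5745 + 0.07×0.8917 = 0.9449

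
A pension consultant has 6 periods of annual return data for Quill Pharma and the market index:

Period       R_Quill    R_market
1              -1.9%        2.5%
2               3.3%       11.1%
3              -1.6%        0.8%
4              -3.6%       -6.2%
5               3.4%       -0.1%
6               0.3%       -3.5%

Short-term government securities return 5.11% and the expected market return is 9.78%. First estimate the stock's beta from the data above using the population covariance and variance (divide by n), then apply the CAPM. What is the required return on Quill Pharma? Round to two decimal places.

Mean R_i = (-1.9 + 3.3 − 1.6 − 3.6 + 3.4 + 0.3) / 6 = -0.0167%
Mean R_m = (2.5 + 11.1 + 0.8 − 6.2 − 0.1 − 3.5) / 6 = 0.7667%
Σ(R_i − R̄_i)(R_m − R̄_m) = 51.6067  ⇒  Cov = 51.6067 / 6 = 8.6011
Σ(R_m − R̄_m)² = 177.2733  ⇒  Var(R_m) = 177.2733 / 6 = 29.5456
β = Cov / Var(R_m) = 8.6011 / 29.5456 = 0.2911
MRP = 9.78% − 5.11% = 4.67%
E(R) = R_f + β × MRP = 5.11% + 0.2911 × 4.67% = 6.47%

6.47%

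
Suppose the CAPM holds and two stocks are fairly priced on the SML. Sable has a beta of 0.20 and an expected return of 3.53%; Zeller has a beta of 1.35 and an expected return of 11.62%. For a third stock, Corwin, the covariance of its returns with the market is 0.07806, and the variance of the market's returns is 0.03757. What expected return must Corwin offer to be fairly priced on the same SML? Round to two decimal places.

16.74%

MRP = (11.62% − 3.53%) / (1.35 − 0.20) = 7.0348%
R_f = 3.53% − 0.20 × 7.0348% = 2.1230%
β_Corwin = Cov / Var(R_m) = 0.07806 / 0.03757 = 2.0777
E(R_Corwin) = R_f + β × MRP = 2.1230% + 2.0777 × 7.0348% = 16.74%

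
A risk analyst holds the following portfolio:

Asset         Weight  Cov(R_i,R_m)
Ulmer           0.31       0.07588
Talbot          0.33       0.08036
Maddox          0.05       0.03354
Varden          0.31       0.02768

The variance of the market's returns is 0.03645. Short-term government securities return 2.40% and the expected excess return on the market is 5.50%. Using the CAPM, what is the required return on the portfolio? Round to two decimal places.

11.50%

β_Ulmer = 0.07588 / 0.03645 = 2.0818
β_Talbot = 0.08036 / 0.03645 = 2.2047
β_Maddox = 0.03354 / 0.03645 = 0.9202
β_Varden = 0.02768 / 0.03645 = 0.7594
β_P = Σ w_i β_i = 0.31×2.0818 + 0.33×2.2047 + 0.05×0.9202 + 0.31×0.7594 = 1.6543
E(R_P) = R_f + β_P × MRP = 2.40% + 1.6543 × 5.50% = 11.50%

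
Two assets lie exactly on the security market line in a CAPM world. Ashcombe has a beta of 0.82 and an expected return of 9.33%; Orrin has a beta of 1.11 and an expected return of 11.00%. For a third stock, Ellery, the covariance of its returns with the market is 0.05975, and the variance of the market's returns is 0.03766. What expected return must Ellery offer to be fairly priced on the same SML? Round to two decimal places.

MRP = (11.00% − 9.33%) / (1.11 − 0.82) = 5.7586%
R_f = 9.33% − 0.82 × 5.7586% = 4.6079%
β_Ellery = Cov / Var(R_m) = 0.05975 / 0.03766 = 1.5866
E(R_Ellery) = R_f + β × MRP = 4.6079% + 1.5866 × 5.7586% = 13.74%

13.74%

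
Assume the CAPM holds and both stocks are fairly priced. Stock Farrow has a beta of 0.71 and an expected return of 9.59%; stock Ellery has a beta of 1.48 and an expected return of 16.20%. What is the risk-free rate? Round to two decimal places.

3.50%

Both satisfy E(R) = R_f + β·MRP, so the slope of the SML is
MRP = (16.20% − 9.59%) / (1.48 − 0.71) = 6.61% / 0.77 = 8.5844%
R_f = E(R_Farrow) − β_Farrow·MRP = 9.59% − 0.71 × 8.5844% = 3.4951%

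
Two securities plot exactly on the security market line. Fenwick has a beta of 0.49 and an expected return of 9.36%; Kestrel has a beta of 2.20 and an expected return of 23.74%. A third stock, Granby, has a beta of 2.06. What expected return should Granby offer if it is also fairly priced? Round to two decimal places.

22.56%

MRP (SML slope) = (23.74% − 9.36%) / (2.20 − 0.49) = 14.38% / 1.71 = 8.4094%
R_f (intercept) = 9.36% − 0.49 × 8.4094% = 5.2394%
E(R_Granby) = R_f + β × MRP = 5.2394% + 2.06 × 8.4094% = 22.56%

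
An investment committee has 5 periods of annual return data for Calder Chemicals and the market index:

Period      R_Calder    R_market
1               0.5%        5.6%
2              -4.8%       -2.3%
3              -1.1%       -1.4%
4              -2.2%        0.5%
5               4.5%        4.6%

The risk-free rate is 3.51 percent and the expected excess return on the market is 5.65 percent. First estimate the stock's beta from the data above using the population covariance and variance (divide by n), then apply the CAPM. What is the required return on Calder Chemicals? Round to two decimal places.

7.93%

Mean R_i = (0.5 − 4.8 − 1.1 − 2.2 + 4.5) / 5 = -0.6200%
Mean R_m = (5.6 − 2.3 − 1.4 + 0.5 + 4.6) / 5 = 1.4000%
Σ(R_i − R̄_i)(R_m − R̄_m) = 39.3200  ⇒  Cov = 39.3200 / 5 = 7.8640
Σ(R_m − R̄_m)² = 50.2200  ⇒  Var(R_m) = 50.2200 / 5 = 10.0440
β = Cov / Var(R_m) = 7.8640 / 10.0440 = 0.7830
E(R) = R_f + β × MRP = 3.51% + 0.7830 × 5.65% = 7.93%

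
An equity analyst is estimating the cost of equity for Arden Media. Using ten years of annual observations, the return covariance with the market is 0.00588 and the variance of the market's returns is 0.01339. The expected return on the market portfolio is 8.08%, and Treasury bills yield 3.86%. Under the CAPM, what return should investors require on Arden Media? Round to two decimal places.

5.71%

β = Cov(R_i, R_m) / Var(R_m) = 0.00588 / 0.01339 = 0.4391
MRP = 8.08% − 3.86% = 4.22%
E(R) = R_f + β × MRP = 3.86% + 0.4391 × 4.22% = 5.71%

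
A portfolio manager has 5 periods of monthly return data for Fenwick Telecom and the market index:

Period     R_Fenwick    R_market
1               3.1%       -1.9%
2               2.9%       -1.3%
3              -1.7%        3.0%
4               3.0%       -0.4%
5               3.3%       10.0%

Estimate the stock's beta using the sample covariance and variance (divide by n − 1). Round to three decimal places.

Mean R_i = (3.1 + 2.9 − 1.7 + 3.0 + 3.3) / 5 = 2.1200%
Mean R_m = (-1.9 − 1.3 + 3.0 − 0.4 + 10.0) / 5 = 1.8800%
Σ(R_i − R̄_i)(R_m − R̄_m) = -2.8880  ⇒  Cov = -2.8880 / 4 = -0.7220
Σ(R_m − R̄_m)² = 96.7880  ⇒  Var(R_m) = 96.7880 / 4 = 24.1970
β = Cov / Var(R_m) = -0.7220 / 24.1970 = -0.0298

-0.030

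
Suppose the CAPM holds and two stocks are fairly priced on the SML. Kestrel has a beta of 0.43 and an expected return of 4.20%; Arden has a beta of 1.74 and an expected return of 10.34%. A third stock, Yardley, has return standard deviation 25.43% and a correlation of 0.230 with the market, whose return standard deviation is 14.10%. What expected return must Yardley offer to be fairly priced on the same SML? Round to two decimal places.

MRP = (10.34% − 4.20%) / (1.74 − 0.43) = 4.6870%
R_f = 4.20% − 0.43 × 4.6870% = 2.1846%
β_Yardley = ρ·σ_i/σ_m = 0.230 × 25.43 / 14.10 = 0.4148
E(R_Yardley) = R_f + β × MRP = 2.1846% + 0.4148 × 4.6870% = 4.13%

4.13%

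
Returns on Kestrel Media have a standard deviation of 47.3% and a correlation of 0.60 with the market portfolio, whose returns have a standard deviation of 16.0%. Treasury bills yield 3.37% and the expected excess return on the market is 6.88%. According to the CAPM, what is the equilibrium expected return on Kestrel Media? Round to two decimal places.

15.57%

β = ρ × σ_i / σ_m = 0.60 × 47.3% / 16.0% = 1.7738
E(R) = 3.37% + 1.7738 × 6.88% = 15.57%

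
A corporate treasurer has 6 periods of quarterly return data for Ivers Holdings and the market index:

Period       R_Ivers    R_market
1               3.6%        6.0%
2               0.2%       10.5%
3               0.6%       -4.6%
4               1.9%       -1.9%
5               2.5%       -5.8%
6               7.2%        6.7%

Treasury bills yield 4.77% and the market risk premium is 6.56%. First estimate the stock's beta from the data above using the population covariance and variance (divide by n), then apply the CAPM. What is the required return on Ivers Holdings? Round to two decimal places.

5.40%

Mean R_i = (3.6 + 0.2 + 0.6 + 1.9 + 2.5 + 7.2) / 6 = 2.6667%
Mean R_m = (6.0 + 10.5 − 4.6 − 1.9 − 5.8 + 6.7) / 6 = 1.8167%
Σ(R_i − R̄_i)(R_m − R̄_m) = 22.0033  ⇒  Cov = 22.0033 / 6 = 3.6672
Σ(R_m − R̄_m)² = 229.7483  ⇒  Var(R_m) = 229.7483 / 6 = 38.2914
β = Cov / Var(R_m) = 3.6672 / 38.2914 = 0.0958
E(R) = R_f + β × MRP = 4.77% + 0.0958 × 6.56% = 5.40%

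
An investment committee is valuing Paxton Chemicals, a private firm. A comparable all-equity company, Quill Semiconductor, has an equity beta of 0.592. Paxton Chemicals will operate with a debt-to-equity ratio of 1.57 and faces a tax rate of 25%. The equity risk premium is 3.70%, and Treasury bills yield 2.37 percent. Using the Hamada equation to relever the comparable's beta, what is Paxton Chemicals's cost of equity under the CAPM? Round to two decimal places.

β_L = β_U × [1 + (1 − t)(D/E)] = 0.592 × [1 + (1 − 0.25) × 1.57]
    = 0.592 × [1 + 0.75 × 1.57] = 0.592 × 2.1775 = 1.2891
E(R) = R_f + β_L × MRP = 2.37% + 1.2891 × 3.70% = 7.14%

7.14%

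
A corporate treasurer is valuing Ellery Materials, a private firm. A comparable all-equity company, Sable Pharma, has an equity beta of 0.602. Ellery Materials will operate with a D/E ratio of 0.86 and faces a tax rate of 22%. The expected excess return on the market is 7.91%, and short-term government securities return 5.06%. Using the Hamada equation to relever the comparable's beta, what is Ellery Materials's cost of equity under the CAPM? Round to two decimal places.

β_L = β_U × [1 + (1 − t)(D/E)] = 0.602 × [1 + (1 − 0.22) × 0.86]
    = 0.602 × [1 + 0.78 × 0.86] = 0.602 × 1.6708 = 1.0058
E(R) = R_f + β_L × MRP = 5.06% + 1.0058 × 7.91% = 13.02%

13.02%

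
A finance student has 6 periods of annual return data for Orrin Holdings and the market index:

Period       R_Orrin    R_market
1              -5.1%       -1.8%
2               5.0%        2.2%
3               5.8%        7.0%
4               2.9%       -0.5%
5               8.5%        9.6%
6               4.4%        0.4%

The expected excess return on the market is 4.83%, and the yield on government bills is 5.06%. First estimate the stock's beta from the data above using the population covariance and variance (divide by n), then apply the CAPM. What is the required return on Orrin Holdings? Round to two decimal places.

Mean R_i = (-5.1 + 5.0 + 5.8 + 2.9 + 8.5 + 4.4) / 6 = 3.5833%
Mean R_m = (-1.8 + 2.2 + 7.0 − 0.5 + 9.6 + 0.4) / 6 = 2.8167%
Σ(R_i − R̄_i)(R_m − R̄_m) = 82.1317  ⇒  Cov = 82.1317 / 6 = 13.6886
Σ(R_m − R̄_m)² = 102.0483  ⇒  Var(R_m) = 102.0483 / 6 = 17.0081
β = Cov / Var(R_m) = 13.6886 / 17.0081 = 0.8048
E(R) = R_f + β × MRP = 5.06% + 0.8048 × 4.83% = 8.95%

8.95%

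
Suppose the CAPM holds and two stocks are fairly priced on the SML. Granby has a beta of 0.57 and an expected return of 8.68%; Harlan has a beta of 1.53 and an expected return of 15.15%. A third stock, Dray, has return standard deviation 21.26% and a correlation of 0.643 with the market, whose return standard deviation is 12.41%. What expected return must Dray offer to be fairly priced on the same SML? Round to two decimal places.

12.26%

MRP = (15.15% − 8.68%) / (1.53 − 0.57) = 6.7396%
R_f = 8.68% − 0.57 × 6.7396% = 4.8384%
β_Dray = ρ·σ_i/σ_m = 0.643 × 21.26 / 12.41 = 1.1015
E(R_Dray) = R_f + β × MRP = 4.8384% + 1.1015 × 6.7396% = 12.26%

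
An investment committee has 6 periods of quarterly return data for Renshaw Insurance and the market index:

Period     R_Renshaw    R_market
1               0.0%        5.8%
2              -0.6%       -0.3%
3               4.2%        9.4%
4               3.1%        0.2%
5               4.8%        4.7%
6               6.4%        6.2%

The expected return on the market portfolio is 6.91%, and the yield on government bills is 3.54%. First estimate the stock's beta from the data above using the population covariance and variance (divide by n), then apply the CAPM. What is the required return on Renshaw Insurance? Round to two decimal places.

4.74%

Mean R_i = (0.0 − 0.6 + 4.2 + 3.1 + 4.8 + 6.4) / 6 = 2.9833%
Mean R_m = (5.8 − 0.3 + 9.4 + 0.2 + 4.7 + 6.2) / 6 = 4.3333%
Σ(R_i − R̄_i)(R_m − R̄_m) = 24.9533  ⇒  Cov = 24.9533 / 6 = 4.1589
Σ(R_m − R̄_m)² = 69.9933  ⇒  Var(R_m) = 69.9933 / 6 = 11.6656
β = Cov / Var(R_m) = 4.1589 / 11.6656 = 0.3565
MRP = 6.91% − 3.54% = 3.37%
E(R) = R_f + β × MRP = 3.54% + 0.3565 × 3.37% = 4.74%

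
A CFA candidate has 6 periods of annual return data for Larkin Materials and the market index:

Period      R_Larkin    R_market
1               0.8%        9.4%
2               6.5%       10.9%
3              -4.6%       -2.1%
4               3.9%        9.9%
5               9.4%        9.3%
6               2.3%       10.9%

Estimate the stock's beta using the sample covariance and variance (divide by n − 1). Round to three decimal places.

0.728

Mean R_i = (0.8 + 6.5 − 4.6 + 3.9 + 9.4 + 2.3) / 6 = 3.0500%
Mean R_m = (9.4 + 10.9 − 2.1 + 9.9 + 9.3 + 10.9) / 6 = 8.0500%
Σ(R_i − R̄_i)(R_m − R̄_m) = 91.8150  ⇒  Cov = 91.8150 / 5 = 18.3630
Σ(R_m − R̄_m)² = 126.0750  ⇒  Var(R_m) = 126.0750 / 5 = 25.2150
β = Cov / Var(R_m) = 18.3630 / 25.2150 = 0.7283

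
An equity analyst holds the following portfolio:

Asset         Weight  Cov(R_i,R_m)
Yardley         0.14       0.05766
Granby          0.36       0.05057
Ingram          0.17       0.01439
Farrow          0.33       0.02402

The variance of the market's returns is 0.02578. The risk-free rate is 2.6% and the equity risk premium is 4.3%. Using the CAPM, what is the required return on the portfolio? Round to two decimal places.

β_Yardley = 0.05766 / 0.02578 = 2.2366
β_Granby = 0.05057 / 0.02578 = 1.9616
β_Ingram = 0.01439 / 0.02578 = 0.5582
β_Farrow = 0.02402 / 0.02578 = 0.9317
β_P = Σ w_i β_i = 0.14×2.2366 + 0.36×1.9616 + 0.17×0.5582 + 0.33×0.9317 = 1.4217
E(R_P) = R_f + β_P × MRP = 2.6% + 1.4217 × 4.3% = 8.71%

8.71%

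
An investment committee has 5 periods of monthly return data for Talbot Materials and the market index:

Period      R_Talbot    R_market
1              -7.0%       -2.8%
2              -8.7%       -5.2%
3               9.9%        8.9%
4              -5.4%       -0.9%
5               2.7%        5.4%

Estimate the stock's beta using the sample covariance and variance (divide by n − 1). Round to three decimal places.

1.314

Mean R_i = (-7.0 − 8.7 + 9.9 − 5.4 + 2.7) / 5 = -1.7000%
Mean R_m = (-2.8 − 5.2 + 8.9 − 0.9 + 5.4) / 5 = 1.0800%
Σ(R_i − R̄_i)(R_m − R̄_m) = 181.5700  ⇒  Cov = 181.5700 / 4 = 45.3925
Σ(R_m − R̄_m)² = 138.2280  ⇒  Var(R_m) = 138.2280 / 4 = 34.5570
β = Cov / Var(R_m) = 45.3925 / 34.5570 = 1.3136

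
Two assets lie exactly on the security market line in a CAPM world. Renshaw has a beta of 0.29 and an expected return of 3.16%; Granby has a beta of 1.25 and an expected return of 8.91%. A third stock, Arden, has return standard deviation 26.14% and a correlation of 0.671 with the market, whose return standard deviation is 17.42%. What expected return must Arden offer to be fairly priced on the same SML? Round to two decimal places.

MRP = (8.91% − 3.16%) / (1.25 − 0.29) = 5.9896%
R_f = 3.16% − 0.29 × 5.9896% = 1.4230%
β_Arden = ρ·σ_i/σ_m = 0.671 × 26.14 / 17.42 = 1.0069
E(R_Arden) = R_f + β × MRP = 1.4230% + 1.0069 × 5.9896% = 7.45%

7.45%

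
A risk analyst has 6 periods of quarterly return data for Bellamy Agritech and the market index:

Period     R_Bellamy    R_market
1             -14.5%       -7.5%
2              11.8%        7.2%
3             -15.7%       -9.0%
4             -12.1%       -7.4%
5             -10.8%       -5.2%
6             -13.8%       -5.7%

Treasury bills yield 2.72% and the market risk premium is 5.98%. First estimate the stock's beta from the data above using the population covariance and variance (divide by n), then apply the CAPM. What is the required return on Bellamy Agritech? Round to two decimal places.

Mean R_i = (-14.5 + 11.8 − 15.7 − 12.1 − 10.8 − 13.8) / 6 = -9.1833%
Mean R_m = (-7.5 + 7.2 − 9.0 − 7.4 − 5.2 − 5.7) / 6 = -4.6000%
Σ(R_i − R̄_i)(R_m − R̄_m) = 305.9100  ⇒  Cov = 305.9100 / 6 = 50.9850
Σ(R_m − R̄_m)² = 176.4200  ⇒  Var(R_m) = 176.4200 / 6 = 29.4033
β = Cov / Var(R_m) = 50.9850 / 29.4033 = 1.7340
E(R) = R_f + β × MRP = 2.72% + 1.7340 × 5.98% = 13.09%

13.09%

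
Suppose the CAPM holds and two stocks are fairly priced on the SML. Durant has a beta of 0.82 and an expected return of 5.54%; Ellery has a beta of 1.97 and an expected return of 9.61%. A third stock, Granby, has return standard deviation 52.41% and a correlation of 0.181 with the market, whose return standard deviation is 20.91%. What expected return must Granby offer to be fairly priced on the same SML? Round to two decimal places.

MRP = (9.61% − 5.54%) / (1.97 − 0.82) = 3.5391%
R_f = 5.54% − 0.82 × 3.5391% = 2.6379%
β_Granby = ρ·σ_i/σ_m = 0.181 × 52.41 / 20.91 = 0.4537
E(R_Granby) = R_f + β × MRP = 2.6379% + 0.4537 × 3.5391% = 4.24%

4.24%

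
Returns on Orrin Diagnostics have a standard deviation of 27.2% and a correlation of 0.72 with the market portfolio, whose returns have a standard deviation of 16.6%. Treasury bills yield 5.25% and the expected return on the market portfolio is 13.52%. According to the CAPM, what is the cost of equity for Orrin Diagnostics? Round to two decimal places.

β = ρ × σ_i / σ_m = 0.72 × 27.2% / 16.6% = 1.1798
MRP = 13.52% − 5.25% = 8.27%
E(R) = 5.25% + 1.1798 × 8.27% = 15.01%

15.01%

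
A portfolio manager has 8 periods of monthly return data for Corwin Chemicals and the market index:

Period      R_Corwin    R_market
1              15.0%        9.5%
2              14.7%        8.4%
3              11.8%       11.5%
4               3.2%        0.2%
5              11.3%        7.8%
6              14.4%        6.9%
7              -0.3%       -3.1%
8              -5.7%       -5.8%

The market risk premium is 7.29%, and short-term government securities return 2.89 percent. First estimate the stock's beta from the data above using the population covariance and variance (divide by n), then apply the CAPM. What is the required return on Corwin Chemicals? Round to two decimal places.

Mean R_i = (15.0 + 14.7 + 11.8 + 3.2 + 11.3 + 14.4 − 0.3 − 5.7) / 8 = 8.0500%
Mean R_m = (9.5 + 8.4 + 11.5 + 0.2 + 7.8 + 6.9 − 3.1 − 5.8) / 8 = 4.4250%
Σ(R_i − R̄_i)(R_m − R̄_m) = 338.8400  ⇒  Cov = 338.8400 / 8 = 42.3550
Σ(R_m − R̄_m)² = 288.1550  ⇒  Var(R_m) = 288.1550 / 8 = 36.0194
β = Cov / Var(R_m) = 42.3550 / 36.0194 = 1.1759
E(R) = R_f + β × MRP = 2.89% + 1.1759 × 7.29% = 11.46%

11.46%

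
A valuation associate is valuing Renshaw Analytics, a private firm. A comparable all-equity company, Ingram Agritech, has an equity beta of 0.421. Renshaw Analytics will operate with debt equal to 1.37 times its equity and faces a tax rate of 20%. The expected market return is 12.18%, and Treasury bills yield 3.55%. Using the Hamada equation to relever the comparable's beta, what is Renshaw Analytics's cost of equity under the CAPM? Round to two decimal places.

11.17%

β_L = β_U × [1 + (1 − t)(D/E)] = 0.421 × [1 + (1 − 0.20) × 1.37]
    = 0.421 × [1 + 0.80 × 1.37] = 0.421 × 2.0960 = 0.8824
MRP = 12.18% − 3.55% = 8.63%
E(R) = R_f + β_L × MRP = 3.55% + 0.8824 × 8.63% = 11.17%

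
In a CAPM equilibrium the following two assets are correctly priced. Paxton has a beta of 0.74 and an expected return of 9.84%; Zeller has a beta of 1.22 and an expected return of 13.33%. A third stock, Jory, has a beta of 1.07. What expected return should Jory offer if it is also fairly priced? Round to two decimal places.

MRP (SML slope) = (13.33% − 9.84%) / (1.22 − 0.74) = 3.49% / 0.48 = 7.2708%
R_f (intercept) = 9.84% − 0.74 × 7.2708% = 4.4596%
E(R_Jory) = R_f + β × MRP = 4.4596% + 1.07 × 7.2708% = 12.24%

12.24%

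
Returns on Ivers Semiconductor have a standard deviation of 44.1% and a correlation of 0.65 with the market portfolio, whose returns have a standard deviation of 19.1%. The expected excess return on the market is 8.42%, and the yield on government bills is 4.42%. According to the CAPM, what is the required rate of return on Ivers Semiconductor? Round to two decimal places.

β = ρ × σ_i / σ_m = 0.65 × 44.1% / 19.1% = 1.5008
E(R) = 4.42% + 1.5008 × 8.42% = 17.06%

17.06%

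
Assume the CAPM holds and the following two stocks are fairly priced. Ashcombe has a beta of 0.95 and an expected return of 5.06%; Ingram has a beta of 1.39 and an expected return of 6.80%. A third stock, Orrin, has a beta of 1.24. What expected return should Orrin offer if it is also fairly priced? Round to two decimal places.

6.21%

MRP (SML slope) = (6.80% − 5.06%) / (1.39 − 0.95) = 1.74% / 0.44 = 3.9545%
R_f (intercept) = 5.06% − 0.95 × 3.9545% = 1.3032%
E(R_Orrin) = R_f + β × MRP = 1.3032% + 1.24 × 3.9545% = 6.21%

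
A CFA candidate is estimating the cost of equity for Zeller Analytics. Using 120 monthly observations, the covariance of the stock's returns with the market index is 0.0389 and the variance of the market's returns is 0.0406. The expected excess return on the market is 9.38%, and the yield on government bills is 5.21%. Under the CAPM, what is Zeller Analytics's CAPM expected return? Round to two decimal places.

14.20%

β = Cov(R_i, R_m) / Var(R_m) = 0.0389 / 0.0406 = 0.9581
E(R) = R_f + β × MRP = 5.21% + 0.9581 × 9.38% = 14.20%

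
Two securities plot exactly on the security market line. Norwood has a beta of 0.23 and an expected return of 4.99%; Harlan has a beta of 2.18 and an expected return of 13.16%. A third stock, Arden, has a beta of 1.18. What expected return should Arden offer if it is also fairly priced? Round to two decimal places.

8.97%

MRP (SML slope) = (13.16% − 4.99%) / (2.18 − 0.23) = 8.17% / 1.95 = 4.1897%
R_f (intercept) = 4.99% − 0.23 × 4.1897% = 4.0264%
E(R_Arden) = R_f + β × MRP = 4.0264% + 1.18 × 4.1897% = 8.97%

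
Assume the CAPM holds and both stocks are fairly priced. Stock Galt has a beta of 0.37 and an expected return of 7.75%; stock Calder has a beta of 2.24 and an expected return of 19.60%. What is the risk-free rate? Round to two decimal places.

5.41%

Both satisfy E(R) = R_f + β·MRP, so the slope of the SML is
MRP = (19.60% − 7.75%) / (2.24 − 0.37) = 11.85% / 1.87 = 6.3369%
R_f = E(R_Galt) − β_Galt·MRP = 7.75% − 0.37 × 6.3369% = 5.4053%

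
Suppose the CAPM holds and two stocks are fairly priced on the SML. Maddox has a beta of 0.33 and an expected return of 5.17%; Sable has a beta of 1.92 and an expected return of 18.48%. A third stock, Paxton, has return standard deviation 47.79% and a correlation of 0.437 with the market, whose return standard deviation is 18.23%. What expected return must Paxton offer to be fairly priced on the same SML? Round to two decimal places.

MRP = (18.48% − 5.17%) / (1.92 − 0.33) = 8.3711%
R_f = 5.17% − 0.33 × 8.3711% = 2.4075%
β_Paxton = ρ·σ_i/σ_m = 0.437 × 47.79 / 18.23 = 1.1456
E(R_Paxton) = R_f + β × MRP = 2.4075% + 1.1456 × 8.3711% = 12.00%

12.00%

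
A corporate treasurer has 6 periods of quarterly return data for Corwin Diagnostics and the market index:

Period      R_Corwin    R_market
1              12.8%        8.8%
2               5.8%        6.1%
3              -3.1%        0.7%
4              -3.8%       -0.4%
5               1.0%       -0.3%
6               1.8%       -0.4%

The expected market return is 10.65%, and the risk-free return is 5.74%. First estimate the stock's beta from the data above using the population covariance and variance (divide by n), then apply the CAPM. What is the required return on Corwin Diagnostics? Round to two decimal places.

12.53%

Mean R_i = (12.8 + 5.8 − 3.1 − 3.8 + 1.0 + 1.8) / 6 = 2.4167%
Mean R_m = (8.8 + 6.1 + 0.7 − 0.4 − 0.3 − 0.4) / 6 = 2.4167%
Σ(R_i − R̄_i)(R_m − R̄_m) = 111.3083  ⇒  Cov = 111.3083 / 6 = 18.5514
Σ(R_m − R̄_m)² = 80.5083  ⇒  Var(R_m) = 80.5083 / 6 = 13.4181
β = Cov / Var(R_m) = 18.5514 / 13.4181 = 1.3826
MRP = 10.65% − 5.74% = 4.91%
E(R) = R_f + β × MRP = 5.74% + 1.3826 × 4.91% = 12.53%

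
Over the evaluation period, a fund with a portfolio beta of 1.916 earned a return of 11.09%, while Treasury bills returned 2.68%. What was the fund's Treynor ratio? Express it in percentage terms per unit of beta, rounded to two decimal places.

Treynor = (R_P − R_f) / β_P = (11.09% − 2.68%) / 1.9160 = 8.41% / 1.9160 = 4.39%

4.39%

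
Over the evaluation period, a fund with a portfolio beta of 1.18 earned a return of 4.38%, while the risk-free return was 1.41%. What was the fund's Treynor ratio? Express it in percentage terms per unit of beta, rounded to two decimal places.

Treynor = (R_P − R_f) / β_P = (4.38% − 1.41%) / 1.1800 = 2.97% / 1.1800 = 2.52%

2.52%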